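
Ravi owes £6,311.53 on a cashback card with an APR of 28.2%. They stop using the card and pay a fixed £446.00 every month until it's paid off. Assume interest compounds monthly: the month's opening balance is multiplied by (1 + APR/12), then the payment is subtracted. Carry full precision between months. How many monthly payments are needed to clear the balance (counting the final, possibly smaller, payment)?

Monthly rate r = 28.2%/12 = 2.35% = 0.0235.
Recurrence: B ← B·(1+r) − £446.00.
Month 1: interest £148.32; balance after payment £6,013.85.
Month 2: interest £141.33; balance after payment £5,709.18.
Closed form: n = −ln(1 − rB₀/P)/ln(1+r) = −ln(0.66744)/ln(1.0235) ≈ 17.406, so the balance reaches zero during payment 18.

18 payments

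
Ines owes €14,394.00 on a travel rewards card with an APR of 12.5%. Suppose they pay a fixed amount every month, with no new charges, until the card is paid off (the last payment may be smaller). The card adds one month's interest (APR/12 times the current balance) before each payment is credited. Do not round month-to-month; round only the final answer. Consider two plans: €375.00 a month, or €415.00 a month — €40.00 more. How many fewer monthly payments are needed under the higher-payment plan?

6 fewer payments

Monthly rate r = 12.5%/12 = 1.04167% = 0.0104167.
At €375.00/mo: n = ⌈−ln(1 − rB₀/P)/ln(1+r)⌉ = 50 payments (last €100.67); total interest = total paid − €14,394.00 = €4,081.67.
At €415.00/mo: 44 payments (last €109.07); total interest €3,560.07.
Payments saved = 50 − 44 = 6.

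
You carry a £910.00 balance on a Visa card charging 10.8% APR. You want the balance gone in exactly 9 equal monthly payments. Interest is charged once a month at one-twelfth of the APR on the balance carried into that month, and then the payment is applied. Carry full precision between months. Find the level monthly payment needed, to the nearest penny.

£105.72

Monthly rate r = 10.8%/12 = 0.9% = 0.009.
Level-payment amortization: P = B₀·r / (1 − (1+r)^(−n)) = 910.00·0.009 / (1 − 1.009^(−9)).
Denominator 1 − (1+r)^(−9) = 0.0774721117.
P = 8.19 / 0.0774721117 ≈ 105.72.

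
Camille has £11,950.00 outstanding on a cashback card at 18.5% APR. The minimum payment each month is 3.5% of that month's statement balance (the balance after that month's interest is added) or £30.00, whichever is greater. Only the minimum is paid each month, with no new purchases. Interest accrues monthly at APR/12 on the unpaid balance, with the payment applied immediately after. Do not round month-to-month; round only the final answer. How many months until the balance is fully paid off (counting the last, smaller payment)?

168 months

Monthly rate r = 18.5%/12 = 1.54167% = 0.0154167.
While 3.5% of the post-interest balance exceeds £30.00, each month B ← (B·(1+r))·(1 − 0.035), i.e. B shrinks by the factor (1+r)·0.965 = 0.97988.
This holds for months 1–131. Entering month 132 the balance is £833.39; 3.5% of the post-interest balance is now below £30.00, so the flat £30.00 minimum applies from here.
From month 132 a fixed £30.00 at rate r clears £833.39 in 37 more payments. Total: 131 + 37 = 168 months.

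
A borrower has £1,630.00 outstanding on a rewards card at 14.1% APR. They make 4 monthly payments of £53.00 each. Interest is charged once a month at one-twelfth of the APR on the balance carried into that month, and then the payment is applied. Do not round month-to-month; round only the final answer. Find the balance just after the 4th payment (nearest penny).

Monthly rate r = 14.1%/12 = 1.175% = 0.01175.
Each month: B ← B·(1+r) − £53.00.
Month 1: interest £19.15; balance after payment £1,596.15.
Month 2: interest £18.75; balance after payment £1,561.91.
Month 3: interest £18.35; balance after payment £1,527.26.
Month 4: interest £17.95; balance after payment £1,492.21.

£1,492.21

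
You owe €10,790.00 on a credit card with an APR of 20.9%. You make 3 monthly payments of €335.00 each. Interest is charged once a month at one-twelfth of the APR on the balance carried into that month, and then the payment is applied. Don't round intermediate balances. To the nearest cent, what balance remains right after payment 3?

€10,341.05

Monthly rate r = 20.9%/12 = 1.74167% = 0.0174167.
Each month: B ← B·(1+r) − €335.00.
Month 1: interest €187.93; balance after payment €10,642.93.
Month 2: interest €185.36; balance after payment €10,493.29.
Month 3: interest €182.76; balance after payment €10,341.05.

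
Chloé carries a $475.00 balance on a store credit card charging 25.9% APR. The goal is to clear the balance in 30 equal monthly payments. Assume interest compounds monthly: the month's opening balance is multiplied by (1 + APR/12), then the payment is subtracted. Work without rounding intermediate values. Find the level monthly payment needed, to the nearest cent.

$21.67

Monthly rate r = 25.9%/12 = 2.15833% = 0.0215833.
Level-payment amortization: P = B₀·r / (1 − (1+r)^(−n)) = 475.00·0.0215833 / (1 − 1.02158^(−30)).
Denominator 1 − (1+r)^(−30) = 0.473029832.
P = 10.2521 / 0.473029832 ≈ 21.67.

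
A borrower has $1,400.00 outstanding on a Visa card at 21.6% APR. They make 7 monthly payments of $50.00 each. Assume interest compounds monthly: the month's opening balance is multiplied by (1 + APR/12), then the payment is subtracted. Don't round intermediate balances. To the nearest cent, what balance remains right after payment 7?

Monthly rate r = 21.6%/12 = 1.8% = 0.018.
Each month: B ← B·(1+r) − $50.00.
Month 1: interest $25.20; balance after payment $1,375.20.
Month 2: interest $24.75; balance after payment $1,349.95.
Month 3: interest $24.30; balance after payment $1,324.25.
Month 4: interest $23.84; balance after payment $1,298.09.
Month 5: interest $23.37; balance after payment $1,271.45.
Month 6: interest $22.89; balance after payment $1,244.34.
Month 7: interest $22.40; balance after payment $1,216.74.

$1,216.74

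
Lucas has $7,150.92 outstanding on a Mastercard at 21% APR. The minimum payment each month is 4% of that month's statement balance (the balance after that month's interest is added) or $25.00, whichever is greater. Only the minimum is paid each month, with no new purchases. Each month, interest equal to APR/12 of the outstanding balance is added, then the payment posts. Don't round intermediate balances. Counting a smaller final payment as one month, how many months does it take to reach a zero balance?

137 months

Monthly rate r = 21%/12 = 1.75% = 0.0175.
While 4% of the post-interest balance exceeds $25.00, each month B ← (B·(1+r))·(1 − 0.04), i.e. B shrinks by the factor (1+r)·0.96 = 0.9768.
This holds for months 1–105. Entering month 106 the balance is $608.07; 4% of the post-interest balance is now below $25.00, so the flat $25.00 minimum applies from here.
From month 106 a fixed $25.00 at rate r clears $608.07 in 32 more payments. Total: 105 + 32 = 137 months.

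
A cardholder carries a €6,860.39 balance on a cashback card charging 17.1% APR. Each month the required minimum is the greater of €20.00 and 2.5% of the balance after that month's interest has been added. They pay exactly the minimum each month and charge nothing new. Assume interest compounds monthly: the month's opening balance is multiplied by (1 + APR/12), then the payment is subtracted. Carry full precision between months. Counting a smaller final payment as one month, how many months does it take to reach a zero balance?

Monthly rate r = 17.1%/12 = 1.425% = 0.01425.
While 2.5% of the post-interest balance exceeds €20.00, each month B ← (B·(1+r))·(1 − 0.025), i.e. B shrinks by the factor (1+r)·0.975 = 0.98889.
This holds for months 1–194. Entering month 195 the balance is €785.92; 2.5% of the post-interest balance is now below €20.00, so the flat €20.00 minimum applies from here.
From month 195 a fixed €20.00 at rate r clears €785.92 in 59 more payments. Total: 194 + 59 = 253 months.

253 months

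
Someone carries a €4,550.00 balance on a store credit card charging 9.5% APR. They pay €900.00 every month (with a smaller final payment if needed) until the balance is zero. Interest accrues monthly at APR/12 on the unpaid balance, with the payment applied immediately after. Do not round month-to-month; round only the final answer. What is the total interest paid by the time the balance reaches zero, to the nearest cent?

Monthly rate r = 9.5%/12 = 0.791667% = 0.00791667.
Payoff takes n = ⌈−ln(1 − rB₀/P)/ln(1+r)⌉ = ⌈5.180⌉ = 6 payments; the last is €162.44.
Total paid = 5·€900.00 + €162.44 = €4,662.44.
Total interest = total paid − principal = €4,662.44 − €4,550.00 = €112.44.

€112.44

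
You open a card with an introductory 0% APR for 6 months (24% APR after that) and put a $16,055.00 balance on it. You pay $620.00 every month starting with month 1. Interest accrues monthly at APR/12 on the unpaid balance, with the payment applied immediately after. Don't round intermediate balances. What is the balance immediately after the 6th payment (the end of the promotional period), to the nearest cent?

$12,335.00

Promo months 1–6 at r₀ = 0%/12 = 0; months 7+ at r₁ = 24%/12 = 0.02.
After month 6 (no interest yet): B = $16,055.00 − 6·$620.00 = $12,335.00.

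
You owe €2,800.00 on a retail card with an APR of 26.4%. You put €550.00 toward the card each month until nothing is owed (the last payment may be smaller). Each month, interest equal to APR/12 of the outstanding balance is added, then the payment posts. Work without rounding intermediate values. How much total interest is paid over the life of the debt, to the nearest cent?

Monthly rate r = 26.4%/12 = 2.2% = 0.022.
Payoff takes n = ⌈−ln(1 − rB₀/P)/ln(1+r)⌉ = ⌈5.458⌉ = 6 payments; the last is €253.62.
Total paid = 5·€550.00 + €253.62 = €3,003.62.
Total interest = total paid − principal = €3,003.62 − €2,800.00 = €203.62.

€203.62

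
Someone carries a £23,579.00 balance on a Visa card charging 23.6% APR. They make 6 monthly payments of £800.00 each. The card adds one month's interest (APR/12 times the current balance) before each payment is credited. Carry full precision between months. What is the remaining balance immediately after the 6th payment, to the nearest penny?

Monthly rate r = 23.6%/12 = 1.96667% = 0.0196667.
Each month: B ← B·(1+r) − £800.00.
Month 1: interest £463.72; balance after payment £23,242.72.
Month 2: interest £457.11; balance after payment £22,899.83.
Month 3: interest £450.36; balance after payment £22,550.19.
Month 4: interest £443.49; balance after payment £22,193.68.
Month 5: interest £436.48; balance after payment £21,830.15.
Month 6: interest £429.33; balance after payment £21,459.48.

£21,459.48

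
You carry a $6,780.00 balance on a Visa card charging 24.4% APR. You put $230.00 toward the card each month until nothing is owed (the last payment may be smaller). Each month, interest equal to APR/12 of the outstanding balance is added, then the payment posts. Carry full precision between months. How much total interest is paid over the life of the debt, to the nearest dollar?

$3,673

Monthly rate r = 24.4%/12 = 2.03333% = 0.0203333.
Payoff takes n = ⌈−ln(1 − rB₀/P)/ln(1+r)⌉ = ⌈45.445⌉ = 46 payments; the last is $102.82.
Total paid = 45·$230.00 + $102.82 = $10,452.82.
Total interest = total paid − principal = $10,452.82 − $6,780.00 = $3,672.82.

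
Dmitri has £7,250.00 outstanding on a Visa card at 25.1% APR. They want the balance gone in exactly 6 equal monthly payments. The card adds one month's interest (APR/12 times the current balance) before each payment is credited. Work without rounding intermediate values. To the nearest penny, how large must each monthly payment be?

£1,298.32

Monthly rate r = 25.1%/12 = 2.09167% = 0.0209167.
Level-payment amortization: P = B₀·r / (1 − (1+r)^(−n)) = 7250.00·0.0209167 / (1 − 1.02092^(−6)).
Denominator 1 − (1+r)^(−6) = 0.116801674.
P = 151.646 / 0.116801674 ≈ 1298.32.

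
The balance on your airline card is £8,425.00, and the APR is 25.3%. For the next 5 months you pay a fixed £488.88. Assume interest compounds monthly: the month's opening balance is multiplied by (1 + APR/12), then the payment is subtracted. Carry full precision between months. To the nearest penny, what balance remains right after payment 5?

£6,801.71

Monthly rate r = 25.3%/12 = 2.10833% = 0.0210833.
Each month: B ← B·(1+r) − £488.88.
Month 1: interest £177.63; balance after payment £8,113.75.
Month 2: interest £171.06; balance after payment £7,795.93.
Month 3: interest £164.36; balance after payment £7,471.42.
Month 4: interest £157.52; balance after payment £7,140.06.
Month 5: interest £150.54; balance after payment £6,801.71.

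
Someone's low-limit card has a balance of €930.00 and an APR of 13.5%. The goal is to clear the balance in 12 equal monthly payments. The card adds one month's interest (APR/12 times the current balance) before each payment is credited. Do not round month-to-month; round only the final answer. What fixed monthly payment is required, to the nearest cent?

€83.28

Monthly rate r = 13.5%/12 = 1.125% = 0.01125.
Level-payment amortization: P = B₀·r / (1 − (1+r)^(−n)) = 930.00·0.01125 / (1 − 1.01125^(−12)).
Denominator 1 − (1+r)^(−12) = 0.125625297.
P = 10.4625 / 0.125625297 ≈ 83.28.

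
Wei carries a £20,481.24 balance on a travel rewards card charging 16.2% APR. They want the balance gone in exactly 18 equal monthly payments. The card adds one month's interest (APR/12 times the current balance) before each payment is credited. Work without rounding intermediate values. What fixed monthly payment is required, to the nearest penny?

Monthly rate r = 16.2%/12 = 1.35% = 0.0135.
Level-payment amortization: P = B₀·r / (1 − (1+r)^(−n)) = 20481.24·0.0135 / (1 − 1.0135^(−18)).
Denominator 1 − (1+r)^(−18) = 0.21445251.
P = 276.497 / 0.21445251 ≈ 1289.31.

£1,289.31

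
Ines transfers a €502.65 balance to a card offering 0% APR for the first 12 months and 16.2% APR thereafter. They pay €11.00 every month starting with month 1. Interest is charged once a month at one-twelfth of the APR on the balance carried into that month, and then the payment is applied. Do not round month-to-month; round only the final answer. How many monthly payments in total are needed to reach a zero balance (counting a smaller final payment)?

58 payments

Promo months 1–12 at r₀ = 0%/12 = 0; months 13+ at r₁ = 16.2%/12 = 0.0135.
After month 12 (no interest yet): B = €502.65 − 12·€11.00 = €370.65.
Then at r₁ with €11.00/mo: n₂ = −ln(1 − r₁·B/P)/ln(1+r₁) ≈ 45.25 → 46 more payments.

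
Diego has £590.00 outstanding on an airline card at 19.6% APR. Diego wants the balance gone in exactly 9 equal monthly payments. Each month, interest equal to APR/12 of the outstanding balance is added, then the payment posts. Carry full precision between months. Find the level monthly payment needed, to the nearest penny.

£71.02

Monthly rate r = 19.6%/12 = 1.63333% = 0.0163333.
Level-payment amortization: P = B₀·r / (1 − (1+r)^(−n)) = 590.00·0.0163333 / (1 − 1.01633^(−9)).
Denominator 1 − (1+r)^(−9) = 0.135680178.
P = 9.63667 / 0.135680178 ≈ 71.02.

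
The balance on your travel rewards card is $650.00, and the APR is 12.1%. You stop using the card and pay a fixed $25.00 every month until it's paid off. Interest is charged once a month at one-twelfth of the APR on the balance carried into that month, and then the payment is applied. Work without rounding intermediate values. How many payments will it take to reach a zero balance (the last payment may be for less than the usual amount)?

31 payments

Monthly rate r = 12.1%/12 = 1.00833% = 0.0100833.
Recurrence: B ← B·(1+r) − $25.00.
Month 1: interest $6.55; balance after payment $631.55.
Month 2: interest $6.37; balance after payment $612.92.
Closed form: n = −ln(1 − rB₀/P)/ln(1+r) = −ln(0.73783)/ln(1.01008) ≈ 30.304, so the balance reaches zero during payment 31.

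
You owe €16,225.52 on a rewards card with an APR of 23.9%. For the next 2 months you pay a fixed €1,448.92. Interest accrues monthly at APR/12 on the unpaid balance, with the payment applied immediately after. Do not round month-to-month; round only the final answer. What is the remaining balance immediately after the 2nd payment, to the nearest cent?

€13,951.58

Monthly rate r = 23.9%/12 = 1.99167% = 0.0199167.
Each month: B ← B·(1+r) − €1,448.92.
Month 1: interest €323.16; balance after payment €15,099.76.
Month 2: interest €300.74; balance after payment €13,951.58.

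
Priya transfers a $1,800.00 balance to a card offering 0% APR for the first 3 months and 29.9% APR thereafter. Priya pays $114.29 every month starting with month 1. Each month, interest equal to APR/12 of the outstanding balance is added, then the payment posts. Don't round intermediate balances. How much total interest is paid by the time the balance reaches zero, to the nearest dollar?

Promo months 1–3 at r₀ = 0%/12 = 0; months 4+ at r₁ = 29.9%/12 = 0.0249167.
After month 3 (no interest yet): B = $1,800.00 − 3·$114.29 = $1,457.13.
Then at r₁ with $114.29/mo: n₂ = −ln(1 − r₁·B/P)/ln(1+r₁) ≈ 15.53 → 16 more payments.
Total paid = 18·$114.29 + $61.07 = $2,118.29; interest = $2,118.29 − $1,800.00 = $318.29.

$318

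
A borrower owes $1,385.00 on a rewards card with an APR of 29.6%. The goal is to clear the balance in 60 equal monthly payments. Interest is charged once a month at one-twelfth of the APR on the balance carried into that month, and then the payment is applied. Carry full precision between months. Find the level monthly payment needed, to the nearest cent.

$44.47

Monthly rate r = 29.6%/12 = 2.46667% = 0.0246667.
Level-payment amortization: P = B₀·r / (1 − (1+r)^(−n)) = 1385.00·0.0246667 / (1 − 1.02467^(−60)).
Denominator 1 − (1+r)^(−60) = 0.768237326.
P = 34.1633 / 0.768237326 ≈ 44.47.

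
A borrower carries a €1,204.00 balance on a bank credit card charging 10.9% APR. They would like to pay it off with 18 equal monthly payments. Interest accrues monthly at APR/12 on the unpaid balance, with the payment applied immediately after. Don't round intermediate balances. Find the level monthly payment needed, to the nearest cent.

€72.81

Monthly rate r = 10.9%/12 = 0.908333% = 0.00908333.
Level-payment amortization: P = B₀·r / (1 − (1+r)^(−n)) = 1204.00·0.00908333 / (1 − 1.00908^(−18)).
Denominator 1 − (1+r)^(−18) = 0.150206503.
P = 10.9363 / 0.150206503 ≈ 72.81.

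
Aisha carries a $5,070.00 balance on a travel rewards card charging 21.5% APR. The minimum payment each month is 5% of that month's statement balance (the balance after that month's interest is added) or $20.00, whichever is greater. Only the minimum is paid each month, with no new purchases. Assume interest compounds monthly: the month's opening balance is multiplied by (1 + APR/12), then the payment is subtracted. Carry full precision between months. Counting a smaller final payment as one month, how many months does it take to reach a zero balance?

101 months

Monthly rate r = 21.5%/12 = 1.79167% = 0.0179167.
While 5% of the post-interest balance exceeds $20.00, each month B ← (B·(1+r))·(1 − 0.05), i.e. B shrinks by the factor (1+r)·0.95 = 0.96702.
This holds for months 1–77. Entering month 78 the balance is $383.32; 5% of the post-interest balance is now below $20.00, so the flat $20.00 minimum applies from here.
From month 78 a fixed $20.00 at rate r clears $383.32 in 24 more payments. Total: 77 + 24 = 101 months.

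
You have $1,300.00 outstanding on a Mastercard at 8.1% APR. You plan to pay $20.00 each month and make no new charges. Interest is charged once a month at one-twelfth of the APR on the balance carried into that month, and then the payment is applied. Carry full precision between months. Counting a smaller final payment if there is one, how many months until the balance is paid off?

86 payments

Monthly rate r = 8.1%/12 = 0.675% = 0.00675.
Recurrence: B ← B·(1+r) − $20.00.
Month 1: interest $8.78; balance after payment $1,288.78.
Month 2: interest $8.70; balance after payment $1,277.47.
Closed form: n = −ln(1 − rB₀/P)/ln(1+r) = −ln(0.56125)/ln(1.00675) ≈ 85.857, so the balance reaches zero during payment 86.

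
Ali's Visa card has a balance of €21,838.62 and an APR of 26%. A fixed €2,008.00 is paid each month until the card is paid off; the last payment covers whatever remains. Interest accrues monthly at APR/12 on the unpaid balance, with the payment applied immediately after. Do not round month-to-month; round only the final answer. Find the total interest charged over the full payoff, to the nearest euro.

€3,340

Monthly rate r = 26%/12 = 2.16667% = 0.0216667.
Payoff takes n = ⌈−ln(1 − rB₀/P)/ln(1+r)⌉ = ⌈12.536⌉ = 13 payments; the last is €1,082.29.
Total paid = 12·€2,008.00 + €1,082.29 = €25,178.29.
Total interest = total paid − principal = €25,178.29 − €21,838.62 = €3,339.67.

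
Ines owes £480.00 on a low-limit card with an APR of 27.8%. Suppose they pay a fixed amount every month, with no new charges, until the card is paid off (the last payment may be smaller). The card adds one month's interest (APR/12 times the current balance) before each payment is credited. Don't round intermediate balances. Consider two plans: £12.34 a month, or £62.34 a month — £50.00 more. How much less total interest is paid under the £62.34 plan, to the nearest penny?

Monthly rate r = 27.8%/12 = 2.31667% = 0.0231667.
At £12.34/mo: n = ⌈−ln(1 − rB₀/P)/ln(1+r)⌉ = 102 payments (last £0.46); total interest = total paid − £480.00 = £766.80.
At £62.34/mo: 9 payments (last £36.25); total interest £54.97.
Interest saved = £766.80 − £54.97 = £711.83.

£711.83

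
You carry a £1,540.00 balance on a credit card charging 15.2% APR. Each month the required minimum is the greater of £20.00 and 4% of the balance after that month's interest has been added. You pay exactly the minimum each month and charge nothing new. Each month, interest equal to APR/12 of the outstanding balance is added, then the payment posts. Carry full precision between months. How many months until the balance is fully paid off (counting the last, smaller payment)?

71 months

Monthly rate r = 15.2%/12 = 1.26667% = 0.0126667.
While 4% of the post-interest balance exceeds £20.00, each month B ← (B·(1+r))·(1 − 0.04), i.e. B shrinks by the factor (1+r)·0.96 = 0.97216.
This holds for months 1–41. Entering month 42 the balance is £483.91; 4% of the post-interest balance is now below £20.00, so the flat £20.00 minimum applies from here.
From month 42 a fixed £20.00 at rate r clears £483.91 in 30 more payments. Total: 41 + 30 = 71 months.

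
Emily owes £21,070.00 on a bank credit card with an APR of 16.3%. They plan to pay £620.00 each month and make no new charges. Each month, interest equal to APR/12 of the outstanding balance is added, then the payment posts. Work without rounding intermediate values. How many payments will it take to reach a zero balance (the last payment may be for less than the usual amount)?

Monthly rate r = 16.3%/12 = 1.35833% = 0.0135833.
Recurrence: B ← B·(1+r) − £620.00.
Month 1: interest £286.20; balance after payment £20,736.20.
Month 2: interest £281.67; balance after payment £20,397.87.
Closed form: n = −ln(1 − rB₀/P)/ln(1+r) = −ln(0.53839)/ln(1.01358) ≈ 45.893, so the balance reaches zero during payment 46.

46 payments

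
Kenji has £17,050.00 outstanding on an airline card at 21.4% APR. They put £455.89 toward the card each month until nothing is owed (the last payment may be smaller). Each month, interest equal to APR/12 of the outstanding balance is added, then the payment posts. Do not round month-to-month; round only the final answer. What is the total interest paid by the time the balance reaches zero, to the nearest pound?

Monthly rate r = 21.4%/12 = 1.78333% = 0.0178333.
Payoff takes n = ⌈−ln(1 − rB₀/P)/ln(1+r)⌉ = ⌈62.201⌉ = 63 payments; the last is £92.35.
Total paid = 62·£455.89 + £92.35 = £28,357.53.
Total interest = total paid − principal = £28,357.53 − £17,050.00 = £11,307.53.

£11,308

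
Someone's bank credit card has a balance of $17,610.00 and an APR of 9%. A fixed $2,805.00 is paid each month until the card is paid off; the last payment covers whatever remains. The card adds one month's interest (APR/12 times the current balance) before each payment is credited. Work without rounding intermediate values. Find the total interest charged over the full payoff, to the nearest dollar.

$498

Monthly rate r = 9%/12 = 0.75% = 0.0075.
Payoff takes n = ⌈−ln(1 − rB₀/P)/ln(1+r)⌉ = ⌈6.455⌉ = 7 payments; the last is $1,278.24.
Total paid = 6·$2,805.00 + $1,278.24 = $18,108.24.
Total interest = total paid − principal = $18,108.24 − $17,610.00 = $498.24.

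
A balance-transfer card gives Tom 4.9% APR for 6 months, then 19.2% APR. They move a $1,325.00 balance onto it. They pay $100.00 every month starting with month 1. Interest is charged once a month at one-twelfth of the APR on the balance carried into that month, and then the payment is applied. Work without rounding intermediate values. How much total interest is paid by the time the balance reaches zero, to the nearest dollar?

$82

Promo months 1–6 at r₀ = 4.9%/12 = 0.00408333; months 7+ at r₁ = 19.2%/12 = 0.016.
After month 6: iterate B ← B·(1+r₀) − $100.00 for 6 months → $751.64.
Then at r₁ with $100.00/mo: n₂ = −ln(1 − r₁·B/P)/ln(1+r₁) ≈ 8.07 → 9 more payments.
Total paid = 14·$100.00 + $7.26 = $1,407.26; interest = $1,407.26 − $1,325.00 = $82.26.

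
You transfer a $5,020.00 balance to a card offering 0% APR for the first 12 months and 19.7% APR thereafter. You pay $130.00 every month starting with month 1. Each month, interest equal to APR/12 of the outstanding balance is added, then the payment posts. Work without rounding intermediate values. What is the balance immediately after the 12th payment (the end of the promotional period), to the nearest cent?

$3,460.00

Promo months 1–12 at r₀ = 0%/12 = 0; months 13+ at r₁ = 19.7%/12 = 0.0164167.
After month 12 (no interest yet): B = $5,020.00 − 12·$130.00 = $3,460.00.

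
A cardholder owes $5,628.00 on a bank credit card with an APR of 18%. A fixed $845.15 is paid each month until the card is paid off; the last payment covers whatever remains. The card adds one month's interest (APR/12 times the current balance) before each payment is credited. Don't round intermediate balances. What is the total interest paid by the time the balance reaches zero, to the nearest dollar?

Monthly rate r = 18%/12 = 1.5% = 0.015.
Payoff takes n = ⌈−ln(1 − rB₀/P)/ln(1+r)⌉ = ⌈7.068⌉ = 8 payments; the last is $58.04.
Total paid = 7·$845.15 + $58.04 = $5,974.09.
Total interest = total paid − principal = $5,974.09 − $5,628.00 = $346.09.

$346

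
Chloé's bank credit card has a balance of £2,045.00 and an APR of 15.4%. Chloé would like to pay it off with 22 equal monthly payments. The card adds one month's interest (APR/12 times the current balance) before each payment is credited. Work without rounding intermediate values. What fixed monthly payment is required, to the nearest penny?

£107.28

Monthly rate r = 15.4%/12 = 1.28333% = 0.0128333.
Level-payment amortization: P = B₀·r / (1 − (1+r)^(−n)) = 2045.00·0.0128333 / (1 − 1.01283^(−22)).
Denominator 1 − (1+r)^(−22) = 0.24462204.
P = 26.2442 / 0.24462204 ≈ 107.28.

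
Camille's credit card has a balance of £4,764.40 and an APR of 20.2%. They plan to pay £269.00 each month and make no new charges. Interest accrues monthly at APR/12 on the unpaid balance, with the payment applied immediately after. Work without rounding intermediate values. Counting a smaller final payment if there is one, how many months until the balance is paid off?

22 months

Monthly rate r = 20.2%/12 = 1.68333% = 0.0168333.
Recurrence: B ← B·(1+r) − £269.00.
Month 1: interest £80.20; balance after payment £4,575.60.
Month 2: interest £77.02; balance after payment £4,383.62.
Closed form: n = −ln(1 − rB₀/P)/ln(1+r) = −ln(0.70186)/ln(1.01683) ≈ 21.208, so the balance reaches zero during payment 22.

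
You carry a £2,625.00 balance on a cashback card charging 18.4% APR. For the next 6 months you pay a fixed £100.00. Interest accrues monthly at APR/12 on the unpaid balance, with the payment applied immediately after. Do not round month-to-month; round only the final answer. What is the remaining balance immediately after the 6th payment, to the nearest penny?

£2,252.47

Monthly rate r = 18.4%/12 = 1.53333% = 0.0153333.
Each month: B ← B·(1+r) − £100.00.
Month 1: interest £40.25; balance after payment £2,565.25.
Month 2: interest £39.33; balance after payment £2,504.58.
Month 3: interest £38.40; balance after payment £2,442.99.
Month 4: interest £37.46; balance after payment £2,380.45.
Month 5: interest £36.50; balance after payment £2,316.95.
Month 6: interest £35.53; balance after payment £2,252.47.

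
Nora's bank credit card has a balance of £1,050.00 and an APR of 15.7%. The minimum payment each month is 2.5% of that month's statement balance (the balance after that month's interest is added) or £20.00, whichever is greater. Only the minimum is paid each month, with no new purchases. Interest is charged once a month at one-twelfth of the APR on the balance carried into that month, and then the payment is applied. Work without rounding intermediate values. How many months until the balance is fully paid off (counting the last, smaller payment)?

Monthly rate r = 15.7%/12 = 1.30833% = 0.0130833.
While 2.5% of the post-interest balance exceeds £20.00, each month B ← (B·(1+r))·(1 − 0.025), i.e. B shrinks by the factor (1+r)·0.975 = 0.98776.
This holds for months 1–24. Entering month 25 the balance is £781.24; 2.5% of the post-interest balance is now below £20.00, so the flat £20.00 minimum applies from here.
From month 25 a fixed £20.00 at rate r clears £781.24 in 56 more payments. Total: 24 + 56 = 80 months.

80 months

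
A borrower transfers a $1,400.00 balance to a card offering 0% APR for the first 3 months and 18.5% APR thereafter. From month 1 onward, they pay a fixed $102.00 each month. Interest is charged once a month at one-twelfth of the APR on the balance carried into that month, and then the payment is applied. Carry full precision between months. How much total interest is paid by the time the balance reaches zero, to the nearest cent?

Promo months 1–3 at r₀ = 0%/12 = 0; months 4+ at r₁ = 18.5%/12 = 0.0154167.
After month 3 (no interest yet): B = $1,400.00 − 3·$102.00 = $1,094.00.
Then at r₁ with $102.00/mo: n₂ = −ln(1 − r₁·B/P)/ln(1+r₁) ≈ 11.81 → 12 more payments.
Total paid = 14·$102.00 + $83.16 = $1,511.16; interest = $1,511.16 − $1,400.00 = $111.16.

$111.16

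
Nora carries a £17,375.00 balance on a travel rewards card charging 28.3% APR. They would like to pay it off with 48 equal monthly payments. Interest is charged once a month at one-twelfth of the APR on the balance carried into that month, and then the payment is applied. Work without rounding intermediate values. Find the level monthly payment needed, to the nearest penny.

£608.54

Monthly rate r = 28.3%/12 = 2.35833% = 0.0235833.
Level-payment amortization: P = B₀·r / (1 − (1+r)^(−n)) = 17375.00·0.0235833 / (1 − 1.02358^(−48)).
Denominator 1 − (1+r)^(−48) = 0.673347398.
P = 409.76 / 0.673347398 ≈ 608.54.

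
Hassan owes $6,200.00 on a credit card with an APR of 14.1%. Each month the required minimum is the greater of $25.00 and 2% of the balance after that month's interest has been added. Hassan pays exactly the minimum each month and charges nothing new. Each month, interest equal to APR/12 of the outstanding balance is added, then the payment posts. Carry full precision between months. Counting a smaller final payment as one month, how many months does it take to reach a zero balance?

Monthly rate r = 14.1%/12 = 1.175% = 0.01175.
While 2% of the post-interest balance exceeds $25.00, each month B ← (B·(1+r))·(1 − 0.02), i.e. B shrinks by the factor (1+r)·0.98 = 0.99151.
This holds for months 1–190. Entering month 191 the balance is $1,228.16; 2% of the post-interest balance is now below $25.00, so the flat $25.00 minimum applies from here.
From month 191 a fixed $25.00 at rate r clears $1,228.16 in 74 more payments. Total: 190 + 74 = 264 months.

264 months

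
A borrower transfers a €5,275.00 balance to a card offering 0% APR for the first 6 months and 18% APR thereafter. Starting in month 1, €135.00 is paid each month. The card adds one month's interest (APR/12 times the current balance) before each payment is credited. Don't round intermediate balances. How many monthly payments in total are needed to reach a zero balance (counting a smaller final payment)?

53 payments

Promo months 1–6 at r₀ = 0%/12 = 0; months 7+ at r₁ = 18%/12 = 0.015.
After month 6 (no interest yet): B = €5,275.00 − 6·€135.00 = €4,465.00.
Then at r₁ with €135.00/mo: n₂ = −ln(1 − r₁·B/P)/ln(1+r₁) ≈ 46.04 → 47 more payments.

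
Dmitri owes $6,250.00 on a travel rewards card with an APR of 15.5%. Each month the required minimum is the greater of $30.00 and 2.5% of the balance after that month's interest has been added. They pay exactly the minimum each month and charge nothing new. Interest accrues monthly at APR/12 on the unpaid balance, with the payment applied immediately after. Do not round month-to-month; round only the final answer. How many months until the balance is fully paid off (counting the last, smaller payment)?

Monthly rate r = 15.5%/12 = 1.29167% = 0.0129167.
While 2.5% of the post-interest balance exceeds $30.00, each month B ← (B·(1+r))·(1 − 0.025), i.e. B shrinks by the factor (1+r)·0.975 = 0.98759.
This holds for months 1–134. Entering month 135 the balance is $1,173.21; 2.5% of the post-interest balance is now below $30.00, so the flat $30.00 minimum applies from here.
From month 135 a fixed $30.00 at rate r clears $1,173.21 in 55 more payments. Total: 134 + 55 = 189 months.

189 months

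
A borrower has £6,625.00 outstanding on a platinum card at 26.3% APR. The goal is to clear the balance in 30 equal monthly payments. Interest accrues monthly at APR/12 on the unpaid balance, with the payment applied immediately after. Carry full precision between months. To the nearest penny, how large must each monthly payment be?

Monthly rate r = 26.3%/12 = 2.19167% = 0.0219167.
Level-payment amortization: P = B₀·r / (1 − (1+r)^(−n)) = 6625.00·0.0219167 / (1 − 1.02192^(−30)).
Denominator 1 − (1+r)^(−30) = 0.478162201.
P = 145.198 / 0.478162201 ≈ 303.66.

£303.66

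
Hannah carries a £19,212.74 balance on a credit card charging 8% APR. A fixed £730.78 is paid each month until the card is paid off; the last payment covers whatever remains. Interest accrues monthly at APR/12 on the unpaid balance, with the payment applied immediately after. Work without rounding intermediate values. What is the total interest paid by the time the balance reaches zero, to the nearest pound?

£1,981

Monthly rate r = 8%/12 = 0.666667% = 0.00666667.
Payoff takes n = ⌈−ln(1 − rB₀/P)/ln(1+r)⌉ = ⌈29.001⌉ = 30 payments; the last is £1.03.
Total paid = 29·£730.78 + £1.03 = £21,193.65.
Total interest = total paid − principal = £21,193.65 − £19,212.74 = £1,980.91.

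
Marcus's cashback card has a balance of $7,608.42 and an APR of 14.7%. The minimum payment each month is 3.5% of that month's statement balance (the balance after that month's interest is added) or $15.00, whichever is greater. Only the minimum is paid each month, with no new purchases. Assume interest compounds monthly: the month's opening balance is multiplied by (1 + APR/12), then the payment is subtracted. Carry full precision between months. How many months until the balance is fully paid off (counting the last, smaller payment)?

Monthly rate r = 14.7%/12 = 1.225% = 0.01225.
While 3.5% of the post-interest balance exceeds $15.00, each month B ← (B·(1+r))·(1 − 0.035), i.e. B shrinks by the factor (1+r)·0.965 = 0.97682.
This holds for months 1–124. Entering month 125 the balance is $415.30; 3.5% of the post-interest balance is now below $15.00, so the flat $15.00 minimum applies from here.
From month 125 a fixed $15.00 at rate r clears $415.30 in 35 more payments. Total: 124 + 35 = 159 months.

159 months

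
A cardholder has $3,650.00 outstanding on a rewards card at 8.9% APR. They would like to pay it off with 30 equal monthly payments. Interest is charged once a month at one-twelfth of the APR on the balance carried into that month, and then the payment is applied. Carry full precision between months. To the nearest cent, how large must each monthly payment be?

Monthly rate r = 8.9%/12 = 0.741667% = 0.00741667.
Level-payment amortization: P = B₀·r / (1 − (1+r)^(−n)) = 3650.00·0.00741667 / (1 − 1.00742^(−30)).
Denominator 1 − (1+r)^(−30) = 0.198827463.
P = 27.0708 / 0.198827463 ≈ 136.15.

$136.15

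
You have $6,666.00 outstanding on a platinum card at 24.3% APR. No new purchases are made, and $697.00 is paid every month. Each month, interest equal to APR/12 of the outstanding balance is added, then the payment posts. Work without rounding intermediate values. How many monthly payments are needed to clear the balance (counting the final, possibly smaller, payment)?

Monthly rate r = 24.3%/12 = 2.025% = 0.02025.
Recurrence: B ← B·(1+r) − $697.00.
Month 1: interest $134.99; balance after payment $6,103.99.
Month 2: interest $123.61; balance after payment $5,530.59.
Closed form: n = −ln(1 − rB₀/P)/ln(1+r) = −ln(0.80633)/ln(1.02025) ≈ 10.737, so the balance reaches zero during payment 11.

11 payments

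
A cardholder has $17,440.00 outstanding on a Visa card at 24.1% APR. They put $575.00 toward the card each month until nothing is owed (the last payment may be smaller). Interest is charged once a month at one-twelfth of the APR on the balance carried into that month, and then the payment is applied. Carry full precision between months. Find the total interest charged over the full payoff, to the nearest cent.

Monthly rate r = 24.1%/12 = 2.00833% = 0.0200833.
Payoff takes n = ⌈−ln(1 − rB₀/P)/ln(1+r)⌉ = ⌈47.243⌉ = 48 payments; the last is $140.81.
Total paid = 47·$575.00 + $140.81 = $27,165.81.
Total interest = total paid − principal = $27,165.81 − $17,440.00 = $9,725.81.

$9,725.81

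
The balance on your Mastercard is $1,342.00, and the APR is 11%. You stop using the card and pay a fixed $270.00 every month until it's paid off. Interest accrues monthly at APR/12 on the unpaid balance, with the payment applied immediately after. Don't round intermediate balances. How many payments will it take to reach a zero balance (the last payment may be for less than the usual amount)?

Monthly rate r = 11%/12 = 0.916667% = 0.00916667.
Recurrence: B ← B·(1+r) − $270.00.
Month 1: interest $12.30; balance after payment $1,084.30.
Month 2: interest $9.94; balance after payment $824.24.
Month 3: interest $7.56; balance after payment $561.80.
Month 4: interest $5.15; balance after payment $296.95.
Month 5: interest $2.72; balance after payment $29.67.
Month 6: interest $0.27; balance after payment $0.00.

6 months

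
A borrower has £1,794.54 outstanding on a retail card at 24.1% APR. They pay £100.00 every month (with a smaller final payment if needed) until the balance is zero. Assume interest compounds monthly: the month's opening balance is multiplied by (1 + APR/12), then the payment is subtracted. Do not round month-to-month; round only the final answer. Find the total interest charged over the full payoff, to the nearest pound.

Monthly rate r = 24.1%/12 = 2.00833% = 0.0200833.
Payoff takes n = ⌈−ln(1 − rB₀/P)/ln(1+r)⌉ = ⌈22.476⌉ = 23 payments; the last is £47.84.
Total paid = 22·£100.00 + £47.84 = £2,247.84.
Total interest = total paid − principal = £2,247.84 − £1,794.54 = £453.30.

£453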